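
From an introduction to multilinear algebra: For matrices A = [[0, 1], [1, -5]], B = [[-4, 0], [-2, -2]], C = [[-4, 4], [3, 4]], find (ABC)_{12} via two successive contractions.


(ABC)_{12} = sum_m (AB)_{1m} C_{m2}. First compute row 1 of AB.
(AB)_{11} = 0*-4 + 1*-2 = -2
(AB)_{12} = 0*0 + 1*-2 = -2
Now contract with column 2 of C:
(AB)_{11} * C_{12} = -2 * 4 = -8
(AB)_{12} * C_{22} = -2 * 4 = -8
(ABC)_{12} = -8 + -8 = -16

-16


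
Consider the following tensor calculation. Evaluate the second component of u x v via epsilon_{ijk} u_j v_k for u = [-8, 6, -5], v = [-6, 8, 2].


(u x v)_2 = sum_{j,k} epsilon_{2jk} u_j v_k. Only permutations of (1,2,3) contribute; the two non-zero terms are:
eps_{213} u_1 v_3 = -1 * -8 * 2 = 16
eps_{231} u_3 v_1 = 1 * -5 * -6 = 30
(u x v)_2 = 46

46


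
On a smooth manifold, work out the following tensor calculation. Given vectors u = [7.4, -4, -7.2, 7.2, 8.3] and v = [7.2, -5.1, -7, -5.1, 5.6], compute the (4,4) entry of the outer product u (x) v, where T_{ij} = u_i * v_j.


The outer product entry T_{ij} = u_i * v_j.
We need i=4, j=4.
u_4 = 7.2, v_4 = -5.1
T_{4,4} = 7.2 * -5.1 = -36.72

-36.72


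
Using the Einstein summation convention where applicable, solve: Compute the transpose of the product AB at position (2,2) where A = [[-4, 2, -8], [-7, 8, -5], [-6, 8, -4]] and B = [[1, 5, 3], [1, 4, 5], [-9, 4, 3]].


(AB)^T_{ij} = (AB)_{ji} = sum_k A_{jk} B_{ki}.
For i=2, j=2 we need (AB)_{22}:
A_{21} * B_{12} = -7 * 5 = -35
A_{22} * B_{22} = 8 * 4 = 32
A_{23} * B_{32} = -5 * 4 = -20
Sum = -35 + 32 + -20 = -23

-23


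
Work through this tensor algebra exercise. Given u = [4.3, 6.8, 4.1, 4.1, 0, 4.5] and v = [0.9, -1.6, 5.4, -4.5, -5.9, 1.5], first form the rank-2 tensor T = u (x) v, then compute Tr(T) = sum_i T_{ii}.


The outer product gives T_{ij} = u_i v_j.
The trace (contraction) is Tr(T) = sum_i T_{ii} = sum_i u_i v_i.
Diagonal entries:
T_{11} = u_1 * v_1 = 4.3 * 0.9 = 3.87
T_{22} = u_2 * v_2 = 6.8 * -1.6 = -10.88
T_{33} = u_3 * v_3 = 4.1 * 5.4 = 22.14
T_{44} = u_4 * v_4 = 4.1 * -4.5 = -18.45
T_{55} = u_5 * v_5 = 0 * -5.9 = 0
T_{66} = u_6 * v_6 = 4.5 * 1.5 = 6.75
Tr(T) = 3.87 + -10.88 + 22.14 + -18.45 + 0 + 6.75 = 3.43

3.43


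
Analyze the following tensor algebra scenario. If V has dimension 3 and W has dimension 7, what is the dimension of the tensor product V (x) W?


The dimension of a tensor product is the product of dimensions.
dim(V) = 3, dim(W) = 7
dim(V (x) W) = 3 * 7 = 21

21


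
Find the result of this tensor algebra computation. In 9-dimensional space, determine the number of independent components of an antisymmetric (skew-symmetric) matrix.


An antisymmetric rank-2 tensor satisfies A_{ij} = -A_{ji}, so diagonal entries are zero.
The independent components are the upper-triangular entries: C(n, 2) = n(n-1)/2.
n = 9
C(9, 2) = 9 * 8 / 2 = 72 / 2 = 36

36


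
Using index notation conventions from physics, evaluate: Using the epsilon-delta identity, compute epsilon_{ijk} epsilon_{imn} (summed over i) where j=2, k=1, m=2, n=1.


Using the identity: epsilon_{ijk} epsilon_{imn} = delta_{jm} delta_{kn} - delta_{jn} delta_{km}.
delta_{22} = 1
delta_{11} = 1
delta_{21} = 0
delta_{12} = 0
Result = 1 * 1 - 0 * 0 = 1 - 0 = 1

1


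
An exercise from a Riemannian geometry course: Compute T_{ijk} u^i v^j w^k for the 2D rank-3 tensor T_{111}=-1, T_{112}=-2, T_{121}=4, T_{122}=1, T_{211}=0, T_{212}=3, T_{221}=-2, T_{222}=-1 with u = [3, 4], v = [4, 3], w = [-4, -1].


S = sum over i,j,k of T_{ijk} u_i v_j w_k. Expanding all 8 terms:
T_{111}*u_1*v_1*w_1 = -1*3*4*-4 = 48  (running total: 48)
T_{112}*u_1*v_1*w_2 = -2*3*4*-1 = 24  (running total: 72)
T_{121}*u_1*v_2*w_1 = 4*3*3*-4 = -144  (running total: -72)
T_{122}*u_1*v_2*w_2 = 1*3*3*-1 = -9  (running total: -81)
T_{211}*u_2*v_1*w_1 = 0*4*4*-4 = 0  (running total: -81)
T_{212}*u_2*v_1*w_2 = 3*4*4*-1 = -48  (running total: -129)
T_{221}*u_2*v_2*w_1 = -2*4*3*-4 = 96  (running total: -33)
T_{222}*u_2*v_2*w_2 = -1*4*3*-1 = 12  (running total: -21)
S = -21

-21


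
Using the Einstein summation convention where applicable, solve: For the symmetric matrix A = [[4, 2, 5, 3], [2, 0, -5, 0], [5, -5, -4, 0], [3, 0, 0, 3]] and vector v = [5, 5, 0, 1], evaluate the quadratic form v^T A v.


First compute Av:
(Av)_1 = 4*5 + 2*5 + 5*0 + 3*1 = 33
(Av)_2 = 2*5 + 0*5 + -5*0 + 0*1 = 10
(Av)_3 = 5*5 + -5*5 + -4*0 + 0*1 = 0
(Av)_4 = 3*5 + 0*5 + 0*0 + 3*1 = 18
Av = [33, 10, 0, 18]
Then v^T (Av) = 5*33 + 5*10 + 0*0 + 1*18
= 165 + 50 + 0 + 18 = 233

233


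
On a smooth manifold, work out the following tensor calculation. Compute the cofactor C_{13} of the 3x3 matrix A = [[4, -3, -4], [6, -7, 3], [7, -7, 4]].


To find cofactor C_{13}, delete row 1 and column 3.
The resulting 2x2 submatrix is: [[6, -7], [7, -7]]
Minor M_{13} = 6*-7 - -7*7
  = -42 - -49 = 7
Sign = (-1)^(1+3) = (-1)^4 = 1
Cofactor C_{13} = 1 * 7 = 7

7


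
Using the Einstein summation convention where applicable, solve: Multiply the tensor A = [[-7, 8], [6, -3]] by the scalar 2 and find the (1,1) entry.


Scalar multiplication: (cA)_{ij} = c * A_{ij}.
c = 2
A_{11} = -7
(cA)_{11} = 2 * -7 = -14

-14


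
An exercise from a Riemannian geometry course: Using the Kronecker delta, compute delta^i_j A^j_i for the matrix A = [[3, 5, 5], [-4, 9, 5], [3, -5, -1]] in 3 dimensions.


The contraction (trace) of a rank-2 tensor is the sum of its diagonal elements.
Diagonal entries: A[1,1] = 3, A[2,2] = 9, A[3,3] = -1
Tr(A) = 3 + 9 + -1 = 11

11


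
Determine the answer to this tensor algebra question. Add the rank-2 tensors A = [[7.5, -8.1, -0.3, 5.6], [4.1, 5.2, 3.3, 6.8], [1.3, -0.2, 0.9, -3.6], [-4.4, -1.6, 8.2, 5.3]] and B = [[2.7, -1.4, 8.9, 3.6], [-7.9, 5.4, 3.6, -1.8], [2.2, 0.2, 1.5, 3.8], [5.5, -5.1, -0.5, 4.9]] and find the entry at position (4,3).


Tensor addition is component-wise: (A + B)_{ij} = A_{ij} + B_{ij}.
A_{43} = 8.2
B_{43} = -0.5
(A + B)_{43} = 8.2 + -0.5 = 7.7

7.7


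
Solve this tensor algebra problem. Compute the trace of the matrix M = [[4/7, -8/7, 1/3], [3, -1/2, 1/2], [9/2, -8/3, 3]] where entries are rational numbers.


The trace is the sum of diagonal entries.
Diagonal: M[1,1] = 4/7, M[2,2] = -1/2, M[3,3] = 3
Tr(M) = 4/7 + -1/2 + 3
Computing step by step:
After adding M[1,1]: 4/7
After adding M[2,2]: 1/14
After adding M[3,3]: 43/14
Tr(M) = 43/14

43/14


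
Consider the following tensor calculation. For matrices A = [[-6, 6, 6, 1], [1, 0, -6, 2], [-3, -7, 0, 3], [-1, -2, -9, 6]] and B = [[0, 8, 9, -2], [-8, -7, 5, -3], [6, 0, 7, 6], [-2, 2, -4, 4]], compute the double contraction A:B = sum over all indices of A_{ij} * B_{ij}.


A:B = sum over all i,j of A_{ij} * B_{ij}.
Row 1: -6*0=0, 6*8=48, 6*9=54, 1*-2=-2 => row sum = 100
Row 2: 1*-8=-8, 0*-7=0, -6*5=-30, 2*-3=-6 => row sum = -44
Row 3: -3*6=-18, -7*0=0, 0*7=0, 3*6=18 => row sum = 0
Row 4: -1*-2=2, -2*2=-4, -9*-4=36, 6*4=24 => row sum = 58
Total = 100 + -44 + 0 + 58 = 114

114


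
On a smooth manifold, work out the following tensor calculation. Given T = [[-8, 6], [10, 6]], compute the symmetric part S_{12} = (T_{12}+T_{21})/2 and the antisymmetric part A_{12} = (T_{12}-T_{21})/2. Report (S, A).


T_{12} = 6
T_{21} = 10
S_{12} = (6 + 10)/2 = 16/2 = 8
A_{12} = (6 - 10)/2 = -4/2 = -2
Check: S + A = 8 + -2 = 6 = T_{12}.

(8, -2)


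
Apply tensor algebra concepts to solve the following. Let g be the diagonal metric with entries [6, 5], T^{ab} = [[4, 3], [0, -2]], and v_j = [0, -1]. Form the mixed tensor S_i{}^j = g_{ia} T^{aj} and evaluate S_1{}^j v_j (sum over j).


Step 1: lower the first index. For a diagonal metric, g_{ia} T^{aj} = g_{ii} T^{ij} (no sum on i).
g_{11} = 6
S_1{}^1 = 6 * T^{11} = 6 * 4 = 24
S_1{}^2 = 6 * T^{12} = 6 * 3 = 18
Step 2: contract S_1{}^j with v_j.
S_1{}^1 * v_1 = 24 * 0 = 0
S_1{}^2 * v_2 = 18 * -1 = -18
Result = 0 + -18 = -18

-18


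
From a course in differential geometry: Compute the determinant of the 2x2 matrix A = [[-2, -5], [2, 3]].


For a 2x2 matrix [[a, b], [c, d]], det = a*d - b*c.
a = -2, b = -5, c = 2, d = 3
a*d = -2 * 3 = -6
b*c = -5 * 2 = -10
det = -6 - -10 = 4

4


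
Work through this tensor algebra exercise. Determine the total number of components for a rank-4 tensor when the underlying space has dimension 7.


The number of components of a rank-r tensor in d dimensions is d^r.
Here d = 7 and r = 4.
7^4 = 2401

2401


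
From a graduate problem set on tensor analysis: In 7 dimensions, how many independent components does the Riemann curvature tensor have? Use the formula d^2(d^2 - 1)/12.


The Riemann tensor in d dimensions has d^2(d^2 - 1)/12 independent components.
d = 7, so d^2 = 49
d^2 - 1 = 48
d^2(d^2 - 1) = 49 * 48 = 2352
Divide by 12: 2352 / 12 = 196

196


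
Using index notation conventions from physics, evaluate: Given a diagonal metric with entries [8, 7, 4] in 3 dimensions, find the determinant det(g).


For a diagonal metric, the determinant is the product of diagonal entries.
Diagonal entries: 8, 7, 4
det(g) = 8 * 7 * 4 = 224

224


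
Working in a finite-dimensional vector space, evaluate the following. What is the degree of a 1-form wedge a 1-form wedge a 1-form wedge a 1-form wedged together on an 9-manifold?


The degree of a wedge product is the sum of the degrees of the individual forms.
Degrees: 1, 1, 1, 1
Total degree = 1 + 1 + 1 + 1 = 4

4


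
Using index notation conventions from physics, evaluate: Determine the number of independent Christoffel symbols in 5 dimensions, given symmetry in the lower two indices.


Christoffel symbols Gamma^k_{ij} are symmetric in i,j, so there are d * d(d+1)/2 independent symbols.
d = 5
d(d+1)/2 = 5 * 6 / 2 = 15
Total = 5 * 15 = 75

75


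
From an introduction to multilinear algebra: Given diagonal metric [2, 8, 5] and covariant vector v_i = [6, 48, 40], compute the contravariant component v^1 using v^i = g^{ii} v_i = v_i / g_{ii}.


To raise an index with a diagonal metric: v^i = v_i / g_{ii}.
For index 1: v_1 = 6, g_{11} = 2
v^1 = 6 / 2 = 3

3


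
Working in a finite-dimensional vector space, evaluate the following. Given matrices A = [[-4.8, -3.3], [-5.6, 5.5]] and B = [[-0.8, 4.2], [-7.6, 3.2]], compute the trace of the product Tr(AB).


Tr(AB) = sum_i (AB)_{ii} where (AB)_{ii} = sum_k A_{ik} B_{ki}.
(AB)_{11} = -4.8*-0.8 + -3.3*-7.6 = 28.92
(AB)_{22} = -5.6*4.2 + 5.5*3.2 = -5.92
Tr(AB) = 28.92 + -5.92 = 23

23


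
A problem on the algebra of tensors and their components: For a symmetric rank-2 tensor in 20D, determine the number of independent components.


A symmetric rank-2 tensor in d dimensions has d(d+1)/2 independent components.
d = 20
d(d+1)/2 = 20 * 21 / 2 = 420 / 2 = 210

210


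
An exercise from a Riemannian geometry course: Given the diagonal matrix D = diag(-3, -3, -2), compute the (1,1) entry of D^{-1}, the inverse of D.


For a diagonal matrix, the inverse has entries (D^{-1})_{ii} = 1/d_{ii}.
The diagonal entries are: d_{11} = -3, d_{22} = -3, d_{33} = -2
We need (D^{-1})_{11} = 1/d_{11} = 1/-3 = -1/3

-1/3


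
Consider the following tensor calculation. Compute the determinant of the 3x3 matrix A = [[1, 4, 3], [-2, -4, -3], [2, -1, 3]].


Expanding along the first row, det(A) = a11*M_11 - a12*M_12 + a13*M_13, where M_1j is the (1,j) minor.
Minor M_11 = -4*3 - -3*-1 = -15
Minor M_12 = -2*3 - -3*2 = 0
Minor M_13 = -2*-1 - -4*2 = 10
det = 1*(-15) - 4*(0) + 3*(10)
    = -15 - 0 + 30
    = 15

15


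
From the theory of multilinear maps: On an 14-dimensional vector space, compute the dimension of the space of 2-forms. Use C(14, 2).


The dimension of the space of p-forms on an n-dimensional space is C(n, p).
n = 14, p = 2
C(14, 2) = 14! / (2! * 12!) = 91

91


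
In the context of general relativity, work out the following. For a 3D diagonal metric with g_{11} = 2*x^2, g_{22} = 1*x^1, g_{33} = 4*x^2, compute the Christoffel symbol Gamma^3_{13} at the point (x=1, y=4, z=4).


For a diagonal metric, Gamma^k_{ij} = (1/2) g^{kk} (dg_{ik}/dx_j + dg_{jk}/dx_i - dg_{ij}/dx_k).
The metric is diagonal, so g_{ab} = 0 for a != b.
At the given point: g_{11} = 2, g_{22} = 1, g_{33} = 4
g^{33} = 1/4
dg_{13}/dx_3 = 0 (off-diagonal)
dg_{33}/dx_1 = dg_{33}/dx_1 = 8
dg_{13}/dx_3 = 0 (off-diagonal)
Numerator = 0 + 8 - 0 = 8
Gamma^3_{13} = 8 / (2 * 4) = 1

1


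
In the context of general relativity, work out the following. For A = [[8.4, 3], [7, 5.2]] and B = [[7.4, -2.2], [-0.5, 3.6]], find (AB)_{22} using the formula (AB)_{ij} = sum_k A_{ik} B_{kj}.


(AB)_{ij} = sum_k A_{ik} B_{kj}.
For i=2, j=2:
A_{21} * B_{12} = 7 * -2.2 = -15.4
A_{22} * B_{22} = 5.2 * 3.6 = 18.72
Sum = -15.4 + 18.72 = 3.32

3.32


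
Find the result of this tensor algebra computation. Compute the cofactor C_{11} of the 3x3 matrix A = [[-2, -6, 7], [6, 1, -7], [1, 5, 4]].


To find cofactor C_{11}, delete row 1 and column 1.
The resulting 2x2 submatrix is: [[1, -7], [5, 4]]
Minor M_{11} = 1*4 - -7*5
  = 4 - -35 = 39
Sign = (-1)^(1+1) = (-1)^2 = 1
Cofactor C_{11} = 1 * 39 = 39

39


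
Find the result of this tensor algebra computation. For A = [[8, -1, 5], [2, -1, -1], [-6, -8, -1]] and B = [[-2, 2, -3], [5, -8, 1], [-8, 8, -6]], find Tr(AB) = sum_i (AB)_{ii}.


Tr(AB) = sum_i (AB)_{ii} where (AB)_{ii} = sum_k A_{ik} B_{ki}.
(AB)_{11} = 8*-2 + -1*5 + 5*-8 = -61
(AB)_{22} = 2*2 + -1*-8 + -1*8 = 4
(AB)_{33} = -6*-3 + -8*1 + -1*-6 = 16
Tr(AB) = -61 + 4 + 16 = -41

-41


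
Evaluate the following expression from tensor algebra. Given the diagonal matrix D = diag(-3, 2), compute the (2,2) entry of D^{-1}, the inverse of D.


For a diagonal matrix, the inverse has entries (D^{-1})_{ii} = 1/d_{ii}.
The diagonal entries are: d_{11} = -3, d_{22} = 2
We need (D^{-1})_{22} = 1/d_{22} = 1/2 = 1/2

1/2


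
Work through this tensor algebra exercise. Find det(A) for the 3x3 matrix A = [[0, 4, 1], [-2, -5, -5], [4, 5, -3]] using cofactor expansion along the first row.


Expanding along the first row, det(A) = a11*M_11 - a12*M_12 + a13*M_13, where M_1j is the (1,j) minor.
Minor M_11 = -5*-3 - -5*5 = 40
Minor M_12 = -2*-3 - -5*4 = 26
Minor M_13 = -2*5 - -5*4 = 10
det = 0*(40) - 4*(26) + 1*(10)
    = 0 - 104 + 10
    = -94

-94


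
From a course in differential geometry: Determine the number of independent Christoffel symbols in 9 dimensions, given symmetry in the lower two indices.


Christoffel symbols Gamma^k_{ij} are symmetric in i,j, so there are d * d(d+1)/2 independent symbols.
d = 9
d(d+1)/2 = 9 * 10 / 2 = 45
Total = 9 * 45 = 405

405


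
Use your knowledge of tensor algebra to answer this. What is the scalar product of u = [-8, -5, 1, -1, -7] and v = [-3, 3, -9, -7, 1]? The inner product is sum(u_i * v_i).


The inner product u . v = sum of u_i * v_i.
Term-by-term: -8 * -3, -5 * 3, 1 * -9, -1 * -7, -7 * 1
Products: 24, -15, -9, 7, -7
Sum = 24 + -15 + -9 + 7 + -7 = 0

0


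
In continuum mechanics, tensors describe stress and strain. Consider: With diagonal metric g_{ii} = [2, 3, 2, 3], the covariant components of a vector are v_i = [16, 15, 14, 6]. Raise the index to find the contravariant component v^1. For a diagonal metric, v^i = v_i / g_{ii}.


To raise an index with a diagonal metric: v^i = v_i / g_{ii}.
For index 1: v_1 = 16, g_{11} = 2
v^1 = 16 / 2 = 8

8


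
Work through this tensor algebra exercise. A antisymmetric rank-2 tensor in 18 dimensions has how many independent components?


A antisymmetric rank-2 tensor in d dimensions has d(d-1)/2 independent components.
d = 18
d(d-1)/2 = 18 * 17 / 2 = 306 / 2 = 153

153


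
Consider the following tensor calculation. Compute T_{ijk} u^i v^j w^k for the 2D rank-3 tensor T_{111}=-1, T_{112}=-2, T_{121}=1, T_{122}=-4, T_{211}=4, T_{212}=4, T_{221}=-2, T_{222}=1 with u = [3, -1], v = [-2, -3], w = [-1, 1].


S = sum over i,j,k of T_{ijk} u_i v_j w_k. Expanding all 8 terms:
T_{111}*u_1*v_1*w_1 = -1*3*-2*-1 = -6  (running total: -6)
T_{112}*u_1*v_1*w_2 = -2*3*-2*1 = 12  (running total: 6)
T_{121}*u_1*v_2*w_1 = 1*3*-3*-1 = 9  (running total: 15)
T_{122}*u_1*v_2*w_2 = -4*3*-3*1 = 36  (running total: 51)
T_{211}*u_2*v_1*w_1 = 4*-1*-2*-1 = -8  (running total: 43)
T_{212}*u_2*v_1*w_2 = 4*-1*-2*1 = 8  (running total: 51)
T_{221}*u_2*v_2*w_1 = -2*-1*-3*-1 = 6  (running total: 57)
T_{222}*u_2*v_2*w_2 = 1*-1*-3*1 = 3  (running total: 60)
S = 60

60


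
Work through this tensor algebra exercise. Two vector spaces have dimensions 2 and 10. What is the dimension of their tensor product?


The dimension of a tensor product is the product of dimensions.
dim(V) = 2, dim(W) = 10
dim(V (x) W) = 2 * 10 = 20

20


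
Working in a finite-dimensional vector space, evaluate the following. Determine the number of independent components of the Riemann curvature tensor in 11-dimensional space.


The Riemann tensor in d dimensions has d^2(d^2 - 1)/12 independent components.
d = 11, so d^2 = 121
d^2 - 1 = 120
d^2(d^2 - 1) = 121 * 120 = 14520
Divide by 12: 14520 / 12 = 1210

1210


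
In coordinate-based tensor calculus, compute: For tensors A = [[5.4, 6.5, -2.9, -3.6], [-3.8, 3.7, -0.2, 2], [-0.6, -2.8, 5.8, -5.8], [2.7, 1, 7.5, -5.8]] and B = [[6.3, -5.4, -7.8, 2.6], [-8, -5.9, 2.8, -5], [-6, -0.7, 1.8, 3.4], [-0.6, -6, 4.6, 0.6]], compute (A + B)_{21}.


Tensor addition is component-wise: (A + B)_{ij} = A_{ij} + B_{ij}.
A_{21} = -3.8
B_{21} = -8
(A + B)_{21} = -3.8 + -8 = -11.8

-11.8


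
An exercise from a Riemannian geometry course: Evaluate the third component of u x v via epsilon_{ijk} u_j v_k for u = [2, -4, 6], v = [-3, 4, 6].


(u x v)_3 = sum_{j,k} epsilon_{3jk} u_j v_k. Only permutations of (1,2,3) contribute; the two non-zero terms are:
eps_{312} u_1 v_2 = 1 * 2 * 4 = 8
eps_{321} u_2 v_1 = -1 * -4 * -3 = -12
(u x v)_3 = -4

-4


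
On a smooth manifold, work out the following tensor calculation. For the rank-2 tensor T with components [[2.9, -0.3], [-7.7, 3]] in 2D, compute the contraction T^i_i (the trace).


The contraction (trace) of a rank-2 tensor is the sum of its diagonal elements.
Diagonal entries: A[1,1] = 2.9, A[2,2] = 3
Tr(A) = 2.9 + 3 = 5.9

5.9


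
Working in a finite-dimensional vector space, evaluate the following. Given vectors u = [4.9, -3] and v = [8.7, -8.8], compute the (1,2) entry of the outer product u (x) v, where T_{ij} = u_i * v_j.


The outer product entry T_{ij} = u_i * v_j.
We need i=1, j=2.
u_1 = 4.9, v_2 = -8.8
T_{1,2} = 4.9 * -8.8 = -43.12

-43.12


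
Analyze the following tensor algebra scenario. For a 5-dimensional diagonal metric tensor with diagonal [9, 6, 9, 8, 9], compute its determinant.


For a diagonal metric, the determinant is the product of diagonal entries.
Diagonal entries: 9, 6, 9, 8, 9
det(g) = 9 * 6 * 9 * 8 * 9 = 34992

34992


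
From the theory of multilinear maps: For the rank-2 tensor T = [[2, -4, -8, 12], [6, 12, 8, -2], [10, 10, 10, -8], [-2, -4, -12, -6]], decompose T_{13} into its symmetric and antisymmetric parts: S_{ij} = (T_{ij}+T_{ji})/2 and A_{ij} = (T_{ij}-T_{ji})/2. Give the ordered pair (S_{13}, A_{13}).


T_{13} = -8
T_{31} = 10
S_{13} = (-8 + 10)/2 = 2/2 = 1
A_{13} = (-8 - 10)/2 = -18/2 = -9
Check: S + A = 1 + -9 = -8 = T_{13}.

(1, -9)


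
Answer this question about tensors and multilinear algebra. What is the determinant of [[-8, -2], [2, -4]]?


For a 2x2 matrix [[a, b], [c, d]], det = a*d - b*c.
a = -8, b = -2, c = 2, d = -4
a*d = -8 * -4 = 32
b*c = -2 * 2 = -4
det = 32 - -4 = 36

36


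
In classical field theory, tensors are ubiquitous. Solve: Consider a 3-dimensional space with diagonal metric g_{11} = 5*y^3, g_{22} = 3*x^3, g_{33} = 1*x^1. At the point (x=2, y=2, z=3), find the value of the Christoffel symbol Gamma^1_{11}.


For a diagonal metric, Gamma^k_{ij} = (1/2) g^{kk} (dg_{ik}/dx_j + dg_{jk}/dx_i - dg_{ij}/dx_k).
The metric is diagonal, so g_{ab} = 0 for a != b.
At the given point: g_{11} = 40, g_{22} = 24, g_{33} = 2
g^{11} = 1/40
dg_{11}/dx_1 = dg_{11}/dx_1 = 0
dg_{11}/dx_1 = dg_{11}/dx_1 = 0
dg_{11}/dx_1 = dg_{11}/dx_1 = 0
Numerator = 0 + 0 - 0 = 0
Gamma^1_{11} = 0 / (2 * 40) = 0

0


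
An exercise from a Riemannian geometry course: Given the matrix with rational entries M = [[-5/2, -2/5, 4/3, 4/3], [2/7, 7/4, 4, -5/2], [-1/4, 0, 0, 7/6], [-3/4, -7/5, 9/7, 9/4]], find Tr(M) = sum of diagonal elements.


The trace is the sum of diagonal entries.
Diagonal: M[1,1] = -5/2, M[2,2] = 7/4, M[3,3] = 0, M[4,4] = 9/4
Tr(M) = -5/2 + 7/4 + 0 + 9/4
Computing step by step:
After adding M[1,1]: -5/2
After adding M[2,2]: -3/4
After adding M[3,3]: -3/4
After adding M[4,4]: 3/2
Tr(M) = 3/2

3/2


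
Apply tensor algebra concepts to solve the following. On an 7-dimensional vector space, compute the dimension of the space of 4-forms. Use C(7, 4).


The dimension of the space of p-forms on an n-dimensional space is C(n, p).
n = 7, p = 4
C(7, 4) = 7! / (4! * 3!) = 35

35


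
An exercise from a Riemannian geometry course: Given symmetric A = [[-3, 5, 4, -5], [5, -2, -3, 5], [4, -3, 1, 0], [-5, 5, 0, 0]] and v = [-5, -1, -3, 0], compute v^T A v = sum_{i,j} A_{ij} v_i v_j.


First compute Av:
(Av)_1 = -3*-5 + 5*-1 + 4*-3 + -5*0 = -2
(Av)_2 = 5*-5 + -2*-1 + -3*-3 + 5*0 = -14
(Av)_3 = 4*-5 + -3*-1 + 1*-3 + 0*0 = -20
(Av)_4 = -5*-5 + 5*-1 + 0*-3 + 0*0 = 20
Av = [-2, -14, -20, 20]
Then v^T (Av) = -5*-2 + -1*-14 + -3*-20 + 0*20
= 10 + 14 + 60 + 0 = 84

84


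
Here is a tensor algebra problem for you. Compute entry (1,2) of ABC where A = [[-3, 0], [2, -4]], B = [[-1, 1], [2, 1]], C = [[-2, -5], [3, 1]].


(ABC)_{12} = sum_m (AB)_{1m} C_{m2}. First compute row 1 of AB.
(AB)_{11} = -3*-1 + 0*2 = 3
(AB)_{12} = -3*1 + 0*1 = -3
Now contract with column 2 of C:
(AB)_{11} * C_{12} = 3 * -5 = -15
(AB)_{12} * C_{22} = -3 * 1 = -3
(ABC)_{12} = -15 + -3 = -18

-18


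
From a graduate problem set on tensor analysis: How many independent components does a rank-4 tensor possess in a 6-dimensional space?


The number of components of a rank-r tensor in d dimensions is d^r.
Here d = 6 and r = 4.
6^4 = 1296

1296


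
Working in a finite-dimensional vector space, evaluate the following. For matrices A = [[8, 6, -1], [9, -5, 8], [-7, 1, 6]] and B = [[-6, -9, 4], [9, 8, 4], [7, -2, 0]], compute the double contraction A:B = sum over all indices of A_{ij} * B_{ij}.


A:B = sum over all i,j of A_{ij} * B_{ij}.
Row 1: 8*-6=-48, 6*-9=-54, -1*4=-4 => row sum = -106
Row 2: 9*9=81, -5*8=-40, 8*4=32 => row sum = 73
Row 3: -7*7=-49, 1*-2=-2, 6*0=0 => row sum = -51
Total = -106 + 73 + -51 = -84

-84


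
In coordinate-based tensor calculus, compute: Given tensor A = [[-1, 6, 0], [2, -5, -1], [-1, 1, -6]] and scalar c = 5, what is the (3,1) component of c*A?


Scalar multiplication: (cA)_{ij} = c * A_{ij}.
c = 5
A_{31} = -1
(cA)_{31} = 5 * -1 = -5

-5


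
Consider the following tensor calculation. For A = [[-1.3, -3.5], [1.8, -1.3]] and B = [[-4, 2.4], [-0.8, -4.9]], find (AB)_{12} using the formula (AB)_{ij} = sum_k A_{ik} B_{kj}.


(AB)_{ij} = sum_k A_{ik} B_{kj}.
For i=1, j=2:
A_{11} * B_{12} = -1.3 * 2.4 = -3.12
A_{12} * B_{22} = -3.5 * -4.9 = 17.15
Sum = -3.12 + 17.15 = 14.03

14.03


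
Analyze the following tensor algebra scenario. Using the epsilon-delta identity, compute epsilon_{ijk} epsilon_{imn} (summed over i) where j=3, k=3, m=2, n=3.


Using the identity: epsilon_{ijk} epsilon_{imn} = delta_{jm} delta_{kn} - delta_{jn} delta_{km}.
delta_{32} = 0
delta_{33} = 1
delta_{33} = 1
delta_{32} = 0
Result = 0 * 1 - 1 * 0 = 0 - 0 = 0

0


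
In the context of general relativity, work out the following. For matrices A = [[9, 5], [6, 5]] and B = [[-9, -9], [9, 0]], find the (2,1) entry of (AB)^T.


(AB)^T_{ij} = (AB)_{ji} = sum_k A_{jk} B_{ki}.
For i=2, j=1 we need (AB)_{12}:
A_{11} * B_{12} = 9 * -9 = -81
A_{12} * B_{22} = 5 * 0 = 0
Sum = -81 + 0 = -81

-81


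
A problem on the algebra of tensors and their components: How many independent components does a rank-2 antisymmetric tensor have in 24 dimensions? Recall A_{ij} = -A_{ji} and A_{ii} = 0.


An antisymmetric rank-2 tensor satisfies A_{ij} = -A_{ji}, so diagonal entries are zero.
The independent components are the upper-triangular entries: C(n, 2) = n(n-1)/2.
n = 24
C(24, 2) = 24 * 23 / 2 = 552 / 2 = 276

276


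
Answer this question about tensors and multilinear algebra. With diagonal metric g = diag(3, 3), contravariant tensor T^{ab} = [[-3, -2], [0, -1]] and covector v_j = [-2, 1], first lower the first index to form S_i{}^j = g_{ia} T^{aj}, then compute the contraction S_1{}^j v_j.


Step 1: lower the first index. For a diagonal metric, g_{ia} T^{aj} = g_{ii} T^{ij} (no sum on i).
g_{11} = 3
S_1{}^1 = 3 * T^{11} = 3 * -3 = -9
S_1{}^2 = 3 * T^{12} = 3 * -2 = -6
Step 2: contract S_1{}^j with v_j.
S_1{}^1 * v_1 = -9 * -2 = 18
S_1{}^2 * v_2 = -6 * 1 = -6
Result = 18 + -6 = 12

12


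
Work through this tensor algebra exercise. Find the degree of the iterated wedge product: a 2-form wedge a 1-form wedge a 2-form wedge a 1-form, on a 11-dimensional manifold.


The degree of a wedge product is the sum of the degrees of the individual forms.
Degrees: 2, 1, 2, 1
Total degree = 2 + 1 + 2 + 1 = 6

6


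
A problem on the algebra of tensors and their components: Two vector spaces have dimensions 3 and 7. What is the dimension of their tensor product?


The dimension of a tensor product is the product of dimensions.
dim(V) = 3, dim(W) = 7
dim(V (x) W) = 3 * 7 = 21

21


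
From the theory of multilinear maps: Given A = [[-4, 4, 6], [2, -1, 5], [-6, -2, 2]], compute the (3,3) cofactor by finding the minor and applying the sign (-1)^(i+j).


To find cofactor C_{33}, delete row 3 and column 3.
The resulting 2x2 submatrix is: [[-4, 4], [2, -1]]
Minor M_{33} = -4*-1 - 4*2
  = 4 - 8 = -4
Sign = (-1)^(3+3) = (-1)^6 = 1
Cofactor C_{33} = 1 * -4 = -4

-4


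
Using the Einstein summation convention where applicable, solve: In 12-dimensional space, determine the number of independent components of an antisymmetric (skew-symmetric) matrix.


An antisymmetric rank-2 tensor satisfies A_{ij} = -A_{ji}, so diagonal entries are zero.
The independent components are the upper-triangular entries: C(n, 2) = n(n-1)/2.
n = 12
C(12, 2) = 12 * 11 / 2 = 132 / 2 = 66

66


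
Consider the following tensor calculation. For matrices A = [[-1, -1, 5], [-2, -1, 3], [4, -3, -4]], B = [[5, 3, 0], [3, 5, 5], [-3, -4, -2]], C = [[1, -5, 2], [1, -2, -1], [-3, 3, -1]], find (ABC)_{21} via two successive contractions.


(ABC)_{21} = sum_m (AB)_{2m} C_{m1}. First compute row 2 of AB.
(AB)_{21} = -2*5 + -1*3 + 3*-3 = -22
(AB)_{22} = -2*3 + -1*5 + 3*-4 = -23
(AB)_{23} = -2*0 + -1*5 + 3*-2 = -11
Now contract with column 1 of C:
(AB)_{21} * C_{11} = -22 * 1 = -22
(AB)_{22} * C_{21} = -23 * 1 = -23
(AB)_{23} * C_{31} = -11 * -3 = 33
(ABC)_{21} = -22 + -23 + 33 = -12

-12


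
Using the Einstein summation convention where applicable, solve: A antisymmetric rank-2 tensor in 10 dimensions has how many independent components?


A antisymmetric rank-2 tensor in d dimensions has d(d-1)/2 independent components.
d = 10
d(d-1)/2 = 10 * 9 / 2 = 90 / 2 = 45

45


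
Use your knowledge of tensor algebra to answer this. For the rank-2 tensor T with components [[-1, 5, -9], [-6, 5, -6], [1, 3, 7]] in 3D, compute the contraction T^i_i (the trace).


The contraction (trace) of a rank-2 tensor is the sum of its diagonal elements.
Diagonal entries: A[1,1] = -1, A[2,2] = 5, A[3,3] = 7
Tr(A) = -1 + 5 + 7 = 11

11


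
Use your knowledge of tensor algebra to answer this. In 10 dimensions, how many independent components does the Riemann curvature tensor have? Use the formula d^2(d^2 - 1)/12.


The Riemann tensor in d dimensions has d^2(d^2 - 1)/12 independent components.
d = 10, so d^2 = 100
d^2 - 1 = 99
d^2(d^2 - 1) = 100 * 99 = 9900
Divide by 12: 9900 / 12 = 825

825


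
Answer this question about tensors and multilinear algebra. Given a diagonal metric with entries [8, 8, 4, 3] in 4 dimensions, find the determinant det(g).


For a diagonal metric, the determinant is the product of diagonal entries.
Diagonal entries: 8, 8, 4, 3
det(g) = 8 * 8 * 4 * 3 = 768

768


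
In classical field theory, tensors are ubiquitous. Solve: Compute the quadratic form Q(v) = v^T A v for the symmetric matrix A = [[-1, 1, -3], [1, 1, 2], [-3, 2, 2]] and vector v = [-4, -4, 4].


First compute Av:
(Av)_1 = -1*-4 + 1*-4 + -3*4 = -12
(Av)_2 = 1*-4 + 1*-4 + 2*4 = 0
(Av)_3 = -3*-4 + 2*-4 + 2*4 = 12
Av = [-12, 0, 12]
Then v^T (Av) = -4*-12 + -4*0 + 4*12
= 48 + 0 + 48 = 96

96


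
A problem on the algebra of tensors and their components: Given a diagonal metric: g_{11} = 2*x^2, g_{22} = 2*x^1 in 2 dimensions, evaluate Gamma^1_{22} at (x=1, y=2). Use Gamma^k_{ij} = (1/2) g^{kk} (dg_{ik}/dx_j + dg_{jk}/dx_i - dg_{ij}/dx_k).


For a diagonal metric, Gamma^k_{ij} = (1/2) g^{kk} (dg_{ik}/dx_j + dg_{jk}/dx_i - dg_{ij}/dx_k).
The metric is diagonal, so g_{ab} = 0 for a != b.
At the given point: g_{11} = 2, g_{22} = 2
g^{11} = 1/2
dg_{21}/dx_2 = 0 (off-diagonal)
dg_{21}/dx_2 = 0 (off-diagonal)
dg_{22}/dx_1 = dg_{22}/dx_1 = 2
Numerator = 0 + 0 - 2 = -2
Gamma^1_{22} = -2 / (2 * 2) = -1/2

-1/2


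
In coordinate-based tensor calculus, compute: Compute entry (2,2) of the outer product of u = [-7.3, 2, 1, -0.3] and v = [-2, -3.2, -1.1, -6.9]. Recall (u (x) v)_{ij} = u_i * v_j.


The outer product entry T_{ij} = u_i * v_j.
We need i=2, j=2.
u_2 = 2, v_2 = -3.2
T_{2,2} = 2 * -3.2 = -6.4

-6.4


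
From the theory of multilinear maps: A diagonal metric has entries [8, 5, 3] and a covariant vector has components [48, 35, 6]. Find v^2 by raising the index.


To raise an index with a diagonal metric: v^i = v_i / g_{ii}.
For index 2: v_2 = 35, g_{22} = 5
v^2 = 35 / 5 = 7

7


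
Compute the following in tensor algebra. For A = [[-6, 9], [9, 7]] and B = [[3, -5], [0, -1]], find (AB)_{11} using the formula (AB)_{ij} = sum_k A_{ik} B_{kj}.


(AB)_{ij} = sum_k A_{ik} B_{kj}.
For i=1, j=1:
A_{11} * B_{11} = -6 * 3 = -18
A_{12} * B_{21} = 9 * 0 = 0
Sum = -18 + 0 = -18

-18


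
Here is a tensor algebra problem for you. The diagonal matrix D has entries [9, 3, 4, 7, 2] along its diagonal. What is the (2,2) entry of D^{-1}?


For a diagonal matrix, the inverse has entries (D^{-1})_{ii} = 1/d_{ii}.
The diagonal entries are: d_{11} = 9, d_{22} = 3, d_{33} = 4, d_{44} = 7, d_{55} = 2
We need (D^{-1})_{22} = 1/d_{22} = 1/3 = 1/3

1/3


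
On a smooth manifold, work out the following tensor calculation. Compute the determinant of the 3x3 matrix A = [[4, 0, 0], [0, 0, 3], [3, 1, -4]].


Expanding along the first row, det(A) = a11*M_11 - a12*M_12 + a13*M_13, where M_1j is the (1,j) minor.
Minor M_11 = 0*-4 - 3*1 = -3
Minor M_12 = 0*-4 - 3*3 = -9
Minor M_13 = 0*1 - 0*3 = 0
det = 4*(-3) - 0*(-9) + 0*(0)
    = -12 - 0 + 0
    = -12

-12


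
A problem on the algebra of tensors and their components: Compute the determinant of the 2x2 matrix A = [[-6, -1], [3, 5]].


For a 2x2 matrix [[a, b], [c, d]], det = a*d - b*c.
a = -6, b = -1, c = 3, d = 5
a*d = -6 * 5 = -30
b*c = -1 * 3 = -3
det = -30 - -3 = -27

-27


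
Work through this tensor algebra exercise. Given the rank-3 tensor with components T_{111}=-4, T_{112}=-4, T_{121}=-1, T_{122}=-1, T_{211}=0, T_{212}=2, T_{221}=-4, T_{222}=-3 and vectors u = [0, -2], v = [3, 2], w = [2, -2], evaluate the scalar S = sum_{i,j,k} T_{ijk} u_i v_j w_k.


S = sum over i,j,k of T_{ijk} u_i v_j w_k. Expanding all 8 terms:
T_{111}*u_1*v_1*w_1 = -4*0*3*2 = 0  (running total: 0)
T_{112}*u_1*v_1*w_2 = -4*0*3*-2 = 0  (running total: 0)
T_{121}*u_1*v_2*w_1 = -1*0*2*2 = 0  (running total: 0)
T_{122}*u_1*v_2*w_2 = -1*0*2*-2 = 0  (running total: 0)
T_{211}*u_2*v_1*w_1 = 0*-2*3*2 = 0  (running total: 0)
T_{212}*u_2*v_1*w_2 = 2*-2*3*-2 = 24  (running total: 24)
T_{221}*u_2*v_2*w_1 = -4*-2*2*2 = 32  (running total: 56)
T_{222}*u_2*v_2*w_2 = -3*-2*2*-2 = -24  (running total: 32)
S = 32

32


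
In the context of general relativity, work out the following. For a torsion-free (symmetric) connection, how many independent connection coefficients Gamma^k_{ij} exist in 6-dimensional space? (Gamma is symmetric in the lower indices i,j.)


Christoffel symbols Gamma^k_{ij} are symmetric in i,j, so there are d * d(d+1)/2 independent symbols.
d = 6
d(d+1)/2 = 6 * 7 / 2 = 21
Total = 6 * 21 = 126

126


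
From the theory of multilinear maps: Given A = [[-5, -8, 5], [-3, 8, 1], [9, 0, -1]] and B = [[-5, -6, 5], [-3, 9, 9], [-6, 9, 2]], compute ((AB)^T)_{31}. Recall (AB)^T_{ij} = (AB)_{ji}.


(AB)^T_{ij} = (AB)_{ji} = sum_k A_{jk} B_{ki}.
For i=3, j=1 we need (AB)_{13}:
A_{11} * B_{13} = -5 * 5 = -25
A_{12} * B_{23} = -8 * 9 = -72
A_{13} * B_{33} = 5 * 2 = 10
Sum = -25 + -72 + 10 = -87

-87


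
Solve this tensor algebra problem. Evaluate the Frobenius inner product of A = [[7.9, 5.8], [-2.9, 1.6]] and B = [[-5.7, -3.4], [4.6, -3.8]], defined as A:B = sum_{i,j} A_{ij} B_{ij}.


A:B = sum over all i,j of A_{ij} * B_{ij}.
Row 1: 7.9*-5.7=-45.03, 5.8*-3.4=-19.72 => row sum = -64.75
Row 2: -2.9*4.6=-13.34, 1.6*-3.8=-6.08 => row sum = -19.42
Total = -64.75 + -19.42 = -84.17

-84.17


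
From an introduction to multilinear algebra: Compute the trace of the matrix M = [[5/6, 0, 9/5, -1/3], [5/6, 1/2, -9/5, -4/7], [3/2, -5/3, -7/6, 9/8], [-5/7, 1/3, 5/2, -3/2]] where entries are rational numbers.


The trace is the sum of diagonal entries.
Diagonal: M[1,1] = 5/6, M[2,2] = 1/2, M[3,3] = -7/6, M[4,4] = -3/2
Tr(M) = 5/6 + 1/2 + -7/6 + -3/2
Computing step by step:
After adding M[1,1]: 5/6
After adding M[2,2]: 4/3
After adding M[3,3]: 1/6
After adding M[4,4]: -4/3
Tr(M) = -4/3

-4/3


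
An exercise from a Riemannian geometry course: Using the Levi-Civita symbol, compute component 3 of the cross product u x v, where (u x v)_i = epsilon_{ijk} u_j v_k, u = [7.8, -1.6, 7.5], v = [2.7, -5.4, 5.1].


(u x v)_3 = sum_{j,k} epsilon_{3jk} u_j v_k. Only permutations of (1,2,3) contribute; the two non-zero terms are:
eps_{312} u_1 v_2 = 1 * 7.8 * -5.4 = -42.12
eps_{321} u_2 v_1 = -1 * -1.6 * 2.7 = 4.32
(u x v)_3 = -37.8

-37.8


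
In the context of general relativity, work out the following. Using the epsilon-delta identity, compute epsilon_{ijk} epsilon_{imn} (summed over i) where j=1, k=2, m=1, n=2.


Using the identity: epsilon_{ijk} epsilon_{imn} = delta_{jm} delta_{kn} - delta_{jn} delta_{km}.
delta_{11} = 1
delta_{22} = 1
delta_{12} = 0
delta_{21} = 0
Result = 1 * 1 - 0 * 0 = 1 - 0 = 1

1


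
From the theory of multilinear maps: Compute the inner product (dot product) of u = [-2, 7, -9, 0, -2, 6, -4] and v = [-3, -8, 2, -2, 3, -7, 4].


The inner product u . v = sum of u_i * v_i.
Term-by-term: -2 * -3, 7 * -8, -9 * 2, 0 * -2, -2 * 3, 6 * -7, -4 * 4
Products: 6, -56, -18, 0, -6, -42, -16
Sum = 6 + -56 + -18 + 0 + -6 + -42 + -16 = -132

-132


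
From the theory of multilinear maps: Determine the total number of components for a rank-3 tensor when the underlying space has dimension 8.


The number of components of a rank-r tensor in d dimensions is d^r.
Here d = 8 and r = 3.
8^3 = 512

512


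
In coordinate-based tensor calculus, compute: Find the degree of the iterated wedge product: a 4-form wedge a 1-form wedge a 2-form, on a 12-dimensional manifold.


The degree of a wedge product is the sum of the degrees of the individual forms.
Degrees: 4, 1, 2
Total degree = 4 + 1 + 2 = 7

7


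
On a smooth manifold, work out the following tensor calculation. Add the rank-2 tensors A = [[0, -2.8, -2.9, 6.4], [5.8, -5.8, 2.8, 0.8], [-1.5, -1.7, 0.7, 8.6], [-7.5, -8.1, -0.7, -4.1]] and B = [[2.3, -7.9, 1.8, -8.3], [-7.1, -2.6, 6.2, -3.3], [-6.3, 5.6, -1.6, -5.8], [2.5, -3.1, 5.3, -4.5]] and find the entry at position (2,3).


Tensor addition is component-wise: (A + B)_{ij} = A_{ij} + B_{ij}.
A_{23} = 2.8
B_{23} = 6.2
(A + B)_{23} = 2.8 + 6.2 = 9

9


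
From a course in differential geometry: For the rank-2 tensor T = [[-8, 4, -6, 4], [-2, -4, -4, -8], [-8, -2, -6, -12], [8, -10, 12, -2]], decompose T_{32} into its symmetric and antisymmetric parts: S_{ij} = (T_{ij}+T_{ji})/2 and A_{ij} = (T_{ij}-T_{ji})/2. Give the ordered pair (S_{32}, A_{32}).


T_{32} = -2
T_{23} = -4
S_{32} = (-2 + -4)/2 = -6/2 = -3
A_{32} = (-2 - -4)/2 = 2/2 = 1
Check: S + A = -3 + 1 = -2 = T_{32}.

(-3, 1)


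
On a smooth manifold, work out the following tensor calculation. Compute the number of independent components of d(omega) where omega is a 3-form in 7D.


The exterior derivative of a p-form is a (p+1)-form.
Its number of independent components is C(n, p+1).
n = 7, p+1 = 4
C(7, 4) = 35

35


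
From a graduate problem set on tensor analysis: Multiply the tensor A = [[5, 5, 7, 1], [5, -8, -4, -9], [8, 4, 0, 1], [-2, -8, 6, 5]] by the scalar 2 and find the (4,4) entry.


Scalar multiplication: (cA)_{ij} = c * A_{ij}.
c = 2
A_{44} = 5
(cA)_{44} = 2 * 5 = 10

10


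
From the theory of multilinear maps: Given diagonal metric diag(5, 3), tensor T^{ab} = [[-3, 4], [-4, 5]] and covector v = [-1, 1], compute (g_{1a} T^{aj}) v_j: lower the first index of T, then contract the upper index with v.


Step 1: lower the first index. For a diagonal metric, g_{ia} T^{aj} = g_{ii} T^{ij} (no sum on i).
g_{11} = 5
S_1{}^1 = 5 * T^{11} = 5 * -3 = -15
S_1{}^2 = 5 * T^{12} = 5 * 4 = 20
Step 2: contract S_1{}^j with v_j.
S_1{}^1 * v_1 = -15 * -1 = 15
S_1{}^2 * v_2 = 20 * 1 = 20
Result = 15 + 20 = 35

35


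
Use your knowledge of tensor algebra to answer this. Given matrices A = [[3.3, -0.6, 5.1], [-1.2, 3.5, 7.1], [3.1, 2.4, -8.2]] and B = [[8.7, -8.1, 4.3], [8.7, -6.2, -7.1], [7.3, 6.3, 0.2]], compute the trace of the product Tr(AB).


Tr(AB) = sum_i (AB)_{ii} where (AB)_{ii} = sum_k A_{ik} B_{ki}.
(AB)_{11} = 3.3*8.7 + -0.6*8.7 + 5.1*7.3 = 60.72
(AB)_{22} = -1.2*-8.1 + 3.5*-6.2 + 7.1*6.3 = 32.75
(AB)_{33} = 3.1*4.3 + 2.4*-7.1 + -8.2*0.2 = -5.35
Tr(AB) = 60.72 + 32.75 + -5.35 = 88.12

88.12


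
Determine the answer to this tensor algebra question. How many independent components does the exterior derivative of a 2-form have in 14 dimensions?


The exterior derivative of a p-form is a (p+1)-form.
Its number of independent components is C(n, p+1).
n = 14, p+1 = 3
C(14, 3) = 364

364


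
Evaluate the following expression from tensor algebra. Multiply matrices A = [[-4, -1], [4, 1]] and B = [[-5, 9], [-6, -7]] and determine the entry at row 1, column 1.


(AB)_{ij} = sum_k A_{ik} B_{kj}.
For i=1, j=1:
A_{11} * B_{11} = -4 * -5 = 20
A_{12} * B_{21} = -1 * -6 = 6
Sum = 20 + 6 = 26

26


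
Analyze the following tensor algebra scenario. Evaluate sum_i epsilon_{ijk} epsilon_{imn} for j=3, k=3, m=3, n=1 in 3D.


Using the identity: epsilon_{ijk} epsilon_{imn} = delta_{jm} delta_{kn} - delta_{jn} delta_{km}.
delta_{33} = 1
delta_{31} = 0
delta_{31} = 0
delta_{33} = 1
Result = 1 * 0 - 0 * 1 = 0 - 0 = 0

0


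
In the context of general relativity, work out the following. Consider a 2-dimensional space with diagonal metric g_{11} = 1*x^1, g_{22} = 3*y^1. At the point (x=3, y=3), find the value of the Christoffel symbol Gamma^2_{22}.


For a diagonal metric, Gamma^k_{ij} = (1/2) g^{kk} (dg_{ik}/dx_j + dg_{jk}/dx_i - dg_{ij}/dx_k).
The metric is diagonal, so g_{ab} = 0 for a != b.
At the given point: g_{11} = 3, g_{22} = 9
g^{22} = 1/9
dg_{22}/dx_2 = dg_{22}/dx_2 = 3
dg_{22}/dx_2 = dg_{22}/dx_2 = 3
dg_{22}/dx_2 = dg_{22}/dx_2 = 3
Numerator = 3 + 3 - 3 = 3
Gamma^2_{22} = 3 / (2 * 9) = 1/6

1/6


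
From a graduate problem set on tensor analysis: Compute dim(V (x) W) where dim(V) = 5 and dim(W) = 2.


The dimension of a tensor product is the product of dimensions.
dim(V) = 5, dim(W) = 2
dim(V (x) W) = 5 * 2 = 10

10


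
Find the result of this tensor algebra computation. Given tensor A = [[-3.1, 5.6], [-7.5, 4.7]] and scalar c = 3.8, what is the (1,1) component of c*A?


Scalar multiplication: (cA)_{ij} = c * A_{ij}.
c = 3.8
A_{11} = -3.1
(cA)_{11} = 3.8 * -3.1 = -11.78

-11.78


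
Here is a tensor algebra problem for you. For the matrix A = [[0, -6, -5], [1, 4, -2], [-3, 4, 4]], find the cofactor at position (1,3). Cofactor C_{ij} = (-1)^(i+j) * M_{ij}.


To find cofactor C_{13}, delete row 1 and column 3.
The resulting 2x2 submatrix is: [[1, 4], [-3, 4]]
Minor M_{13} = 1*4 - 4*-3
  = 4 - -12 = 16
Sign = (-1)^(1+3) = (-1)^4 = 1
Cofactor C_{13} = 1 * 16 = 16

16
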